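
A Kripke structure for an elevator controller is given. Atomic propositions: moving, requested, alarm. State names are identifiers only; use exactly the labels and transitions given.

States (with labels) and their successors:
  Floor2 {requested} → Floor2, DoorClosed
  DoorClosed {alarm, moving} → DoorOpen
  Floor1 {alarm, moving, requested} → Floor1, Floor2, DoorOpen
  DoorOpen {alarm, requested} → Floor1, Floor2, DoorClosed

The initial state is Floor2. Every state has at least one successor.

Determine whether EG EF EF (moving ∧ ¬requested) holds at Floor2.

States satisfying EF EF (moving ∧ ¬requested): {Floor2, DoorClosed, Floor1, DoorOpen}.
States satisfying EG EF EF (moving ∧ ¬requested): {Floor2, DoorClosed, Floor1, DoorOpen}.
Floor2 ∈ Sat(EG EF EF (moving ∧ ¬requested)).

Yes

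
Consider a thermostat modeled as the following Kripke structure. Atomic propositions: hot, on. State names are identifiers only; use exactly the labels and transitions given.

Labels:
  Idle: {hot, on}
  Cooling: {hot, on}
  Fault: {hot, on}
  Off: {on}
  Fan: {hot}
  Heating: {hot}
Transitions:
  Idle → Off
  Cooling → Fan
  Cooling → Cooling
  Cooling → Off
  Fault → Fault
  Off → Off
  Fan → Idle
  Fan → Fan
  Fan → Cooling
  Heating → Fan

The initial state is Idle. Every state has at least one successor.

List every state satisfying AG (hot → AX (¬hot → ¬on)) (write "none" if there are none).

{Fault, Off}

States satisfying hot → AX (¬hot → ¬on): {Fault, Off, Fan, Heating}.
States satisfying AG (hot → AX (¬hot → ¬on)): {Fault, Off}.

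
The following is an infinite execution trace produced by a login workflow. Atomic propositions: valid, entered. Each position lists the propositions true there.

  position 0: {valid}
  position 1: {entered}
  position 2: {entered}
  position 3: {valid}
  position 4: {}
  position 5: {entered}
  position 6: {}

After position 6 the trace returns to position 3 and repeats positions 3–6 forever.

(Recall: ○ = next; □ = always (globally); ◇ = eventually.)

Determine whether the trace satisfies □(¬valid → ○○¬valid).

Violated

¬valid → ○○¬valid must hold at every position from 0 onward. It fails at position 1, so □(¬valid → ○○¬valid) is false.
Positions where ¬valid holds: 1, 2, 4, 5, 6.
Check ○○¬valid at each: 1→fails, 2→ok, 4→ok, 5→fails, 6→ok.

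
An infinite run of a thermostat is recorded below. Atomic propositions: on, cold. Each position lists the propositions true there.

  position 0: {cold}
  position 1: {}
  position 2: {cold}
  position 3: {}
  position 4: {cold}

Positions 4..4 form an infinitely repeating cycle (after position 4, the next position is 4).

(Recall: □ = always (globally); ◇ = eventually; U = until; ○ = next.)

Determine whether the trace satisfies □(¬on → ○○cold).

Violated

¬on → ○○cold must hold at every position from 0 onward. It fails at position 1, so □(¬on → ○○cold) is false.
Positions where ¬on holds: 0, 1, 2, 3, 4.
Check ○○cold at each: 0→ok, 1→fails, 2→ok, 3→ok, 4→ok.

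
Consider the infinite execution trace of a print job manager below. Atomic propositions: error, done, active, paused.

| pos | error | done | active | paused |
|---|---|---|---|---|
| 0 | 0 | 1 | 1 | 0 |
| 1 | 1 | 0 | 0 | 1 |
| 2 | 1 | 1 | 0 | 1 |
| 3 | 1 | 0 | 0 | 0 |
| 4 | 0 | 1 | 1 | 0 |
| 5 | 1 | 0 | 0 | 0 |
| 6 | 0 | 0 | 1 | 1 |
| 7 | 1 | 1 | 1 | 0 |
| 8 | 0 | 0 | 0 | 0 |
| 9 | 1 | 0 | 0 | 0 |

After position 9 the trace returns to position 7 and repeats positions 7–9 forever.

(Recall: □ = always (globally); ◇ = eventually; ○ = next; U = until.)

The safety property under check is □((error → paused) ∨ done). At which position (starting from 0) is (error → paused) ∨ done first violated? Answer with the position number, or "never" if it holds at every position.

3

Check (error → paused) ∨ done at each position in order: 0 ✓, 1 ✓, 2 ✓.
At position 3 the labels are {error}, so (error → paused) ∨ done is false there. This is the first violation.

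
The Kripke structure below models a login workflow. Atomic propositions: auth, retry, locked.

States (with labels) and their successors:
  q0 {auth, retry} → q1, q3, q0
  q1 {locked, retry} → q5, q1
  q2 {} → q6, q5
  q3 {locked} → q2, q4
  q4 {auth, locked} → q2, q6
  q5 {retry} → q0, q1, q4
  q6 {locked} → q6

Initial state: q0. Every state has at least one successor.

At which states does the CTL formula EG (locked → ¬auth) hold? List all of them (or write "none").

{q0, q1, q2, q3, q5, q6}

States satisfying locked → ¬auth: {q0, q1, q2, q3, q5, q6}.
States satisfying EG (locked → ¬auth): {q0, q1, q2, q3, q5, q6}.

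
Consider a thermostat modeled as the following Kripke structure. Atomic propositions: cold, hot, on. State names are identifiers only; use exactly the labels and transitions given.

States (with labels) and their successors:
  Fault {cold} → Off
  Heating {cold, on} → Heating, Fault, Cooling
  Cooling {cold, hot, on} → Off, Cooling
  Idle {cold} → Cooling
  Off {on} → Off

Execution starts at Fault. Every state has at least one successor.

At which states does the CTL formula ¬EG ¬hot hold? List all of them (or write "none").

{Cooling, Idle}

States satisfying ¬hot: {Fault, Heating, Idle, Off}.
States satisfying EG ¬hot: {Fault, Heating, Off}.
States satisfying ¬EG ¬hot: {Cooling, Idle}.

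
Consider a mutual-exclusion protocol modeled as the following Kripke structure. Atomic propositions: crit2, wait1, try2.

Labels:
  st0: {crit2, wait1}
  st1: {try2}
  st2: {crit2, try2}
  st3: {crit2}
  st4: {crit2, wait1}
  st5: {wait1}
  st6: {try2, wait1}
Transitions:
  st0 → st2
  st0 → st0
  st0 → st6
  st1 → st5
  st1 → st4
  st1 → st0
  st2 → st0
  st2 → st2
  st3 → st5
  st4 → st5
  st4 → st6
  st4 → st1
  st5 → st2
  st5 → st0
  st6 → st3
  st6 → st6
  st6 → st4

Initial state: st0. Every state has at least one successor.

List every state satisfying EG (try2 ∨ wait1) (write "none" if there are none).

States satisfying try2 ∨ wait1: {st0, st1, st2, st4, st5, st6}.
States satisfying EG (try2 ∨ wait1): {st0, st1, st2, st4, st5, st6}.

{st0, st1, st2, st4, st5, st6}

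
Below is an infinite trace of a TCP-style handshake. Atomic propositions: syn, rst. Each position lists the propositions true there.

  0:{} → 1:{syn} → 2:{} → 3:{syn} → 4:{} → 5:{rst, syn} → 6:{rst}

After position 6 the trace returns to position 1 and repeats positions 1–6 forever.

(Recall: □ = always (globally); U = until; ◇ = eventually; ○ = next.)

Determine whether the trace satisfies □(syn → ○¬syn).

syn → ○¬syn holds at every position 0..6, and those are all positions ever visited, so □(syn → ○¬syn) holds.
Positions where syn holds: 1, 3, 5.
Check ○¬syn at each: 1→ok, 3→ok, 5→ok.

Satisfied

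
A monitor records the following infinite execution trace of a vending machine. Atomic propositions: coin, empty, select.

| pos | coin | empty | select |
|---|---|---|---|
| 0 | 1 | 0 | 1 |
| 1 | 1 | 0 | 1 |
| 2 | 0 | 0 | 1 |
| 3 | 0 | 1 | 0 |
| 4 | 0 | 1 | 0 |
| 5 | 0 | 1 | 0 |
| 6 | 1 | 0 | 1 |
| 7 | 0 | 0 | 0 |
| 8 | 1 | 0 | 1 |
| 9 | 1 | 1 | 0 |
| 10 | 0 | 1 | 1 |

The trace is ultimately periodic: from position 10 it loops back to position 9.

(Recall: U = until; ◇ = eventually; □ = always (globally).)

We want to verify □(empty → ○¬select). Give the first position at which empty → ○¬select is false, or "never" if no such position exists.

Check empty → ○¬select at each position in order: 0 ✓, 1 ✓, 2 ✓, 3 ✓, 4 ✓.
At position 5 the labels are {empty} and the next position 6 has {coin, select}, so empty → ○¬select is false there. This is the first violation.

5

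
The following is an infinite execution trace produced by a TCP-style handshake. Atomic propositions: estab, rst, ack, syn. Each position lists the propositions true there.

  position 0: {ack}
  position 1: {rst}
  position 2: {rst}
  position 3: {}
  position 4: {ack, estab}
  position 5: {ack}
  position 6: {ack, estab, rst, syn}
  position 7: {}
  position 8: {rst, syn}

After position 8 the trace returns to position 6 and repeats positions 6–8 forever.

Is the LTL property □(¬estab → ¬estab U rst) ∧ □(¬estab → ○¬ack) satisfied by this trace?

¬estab → ¬estab U rst must hold at every position from 0 onward. It fails at position 3, so □(¬estab → ¬estab U rst) is false.
Positions where ¬estab holds: 0, 1, 2, 3, 5, 7, 8.
Check ¬estab U rst at each: 0→ok, 1→ok, 2→ok, 3→fails, 5→ok, 7→ok, 8→ok.
¬estab → ○¬ack must hold at every position from 0 onward. It fails at position 3, so □(¬estab → ○¬ack) is false.
Positions where ¬estab holds: 0, 1, 2, 3, 5, 7, 8.
Check ○¬ack at each: 0→ok, 1→ok, 2→ok, 3→fails, 5→fails, 7→ok, 8→fails.
At position 0: □(¬estab → ¬estab U rst) is false; □(¬estab → ○¬ack) is false; so □(¬estab → ¬estab U rst) ∧ □(¬estab → ○¬ack) is false.

Does not hold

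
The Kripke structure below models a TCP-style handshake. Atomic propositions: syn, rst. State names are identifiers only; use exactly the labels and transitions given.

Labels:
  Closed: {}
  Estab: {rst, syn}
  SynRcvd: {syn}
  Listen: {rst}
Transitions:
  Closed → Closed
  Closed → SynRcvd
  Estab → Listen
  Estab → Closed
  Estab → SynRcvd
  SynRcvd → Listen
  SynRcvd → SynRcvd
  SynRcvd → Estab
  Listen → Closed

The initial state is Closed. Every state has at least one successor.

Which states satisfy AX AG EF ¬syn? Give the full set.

States satisfying AG EF ¬syn: {Closed, Estab, SynRcvd, Listen}.
States satisfying AX AG EF ¬syn: {Closed, Estab, SynRcvd, Listen}.

{Closed, Estab, SynRcvd, Listen}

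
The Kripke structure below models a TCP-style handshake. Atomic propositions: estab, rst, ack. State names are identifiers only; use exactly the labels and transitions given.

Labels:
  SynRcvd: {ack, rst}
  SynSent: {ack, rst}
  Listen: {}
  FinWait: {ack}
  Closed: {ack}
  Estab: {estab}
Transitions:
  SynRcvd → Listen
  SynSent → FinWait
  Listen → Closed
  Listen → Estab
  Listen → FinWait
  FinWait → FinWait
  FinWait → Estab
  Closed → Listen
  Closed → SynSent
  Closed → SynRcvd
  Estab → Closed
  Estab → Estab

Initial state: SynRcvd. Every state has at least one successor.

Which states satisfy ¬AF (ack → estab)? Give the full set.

States satisfying ack → estab: {Listen, Estab}.
States satisfying AF (ack → estab): {SynRcvd, Listen, Estab}.
States satisfying ¬AF (ack → estab): {SynSent, FinWait, Closed}.

{SynSent, FinWait, Closed}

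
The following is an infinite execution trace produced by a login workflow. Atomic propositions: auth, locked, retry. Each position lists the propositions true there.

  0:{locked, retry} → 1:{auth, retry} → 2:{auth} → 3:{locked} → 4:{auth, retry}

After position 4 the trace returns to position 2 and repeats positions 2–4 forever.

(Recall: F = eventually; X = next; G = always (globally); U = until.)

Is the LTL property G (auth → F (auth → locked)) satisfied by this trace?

auth → F (auth → locked) holds at every position 0..4, and those are all positions ever visited, so G (auth → F (auth → locked)) holds.
Positions where auth holds: 1, 2, 4.
Check F (auth → locked) at each: 1→ok, 2→ok, 4→ok.

Satisfied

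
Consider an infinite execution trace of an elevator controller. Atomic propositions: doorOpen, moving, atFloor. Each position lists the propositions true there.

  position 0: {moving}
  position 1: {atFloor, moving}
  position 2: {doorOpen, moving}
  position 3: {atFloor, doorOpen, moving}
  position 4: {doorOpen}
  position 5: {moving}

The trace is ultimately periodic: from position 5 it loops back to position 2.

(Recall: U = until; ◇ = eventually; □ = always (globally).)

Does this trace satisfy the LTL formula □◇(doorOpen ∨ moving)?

◇(doorOpen ∨ moving) holds at every position 0..5, and those are all positions ever visited, so □◇(doorOpen ∨ moving) holds.

Holds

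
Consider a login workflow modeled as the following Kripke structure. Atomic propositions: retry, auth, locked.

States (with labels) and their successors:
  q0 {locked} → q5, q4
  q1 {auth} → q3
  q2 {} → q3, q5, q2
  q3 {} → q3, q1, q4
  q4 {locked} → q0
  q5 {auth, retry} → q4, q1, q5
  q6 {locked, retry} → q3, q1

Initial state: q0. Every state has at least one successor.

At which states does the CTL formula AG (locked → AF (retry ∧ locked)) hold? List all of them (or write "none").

States satisfying locked → AF (retry ∧ locked): {q1, q2, q3, q5, q6}.
States satisfying AG (locked → AF (retry ∧ locked)): ∅.

none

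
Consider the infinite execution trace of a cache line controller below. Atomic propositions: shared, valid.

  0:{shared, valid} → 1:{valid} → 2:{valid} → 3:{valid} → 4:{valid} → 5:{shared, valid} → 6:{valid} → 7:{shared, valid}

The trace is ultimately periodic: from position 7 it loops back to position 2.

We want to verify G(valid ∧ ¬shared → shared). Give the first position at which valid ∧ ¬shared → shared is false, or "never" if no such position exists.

1

Check valid ∧ ¬shared → shared at each position in order: 0 ✓.
At position 1 the labels are {valid}, so valid ∧ ¬shared → shared is false there. This is the first violation.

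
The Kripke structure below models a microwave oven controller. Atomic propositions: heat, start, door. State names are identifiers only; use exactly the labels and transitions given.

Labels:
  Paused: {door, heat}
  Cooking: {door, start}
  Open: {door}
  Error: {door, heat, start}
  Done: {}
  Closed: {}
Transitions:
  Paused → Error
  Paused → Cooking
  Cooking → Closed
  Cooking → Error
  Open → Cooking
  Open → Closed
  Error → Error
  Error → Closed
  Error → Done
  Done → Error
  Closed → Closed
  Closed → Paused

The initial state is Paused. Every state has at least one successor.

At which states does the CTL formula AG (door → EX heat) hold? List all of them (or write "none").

{Paused, Cooking, Error, Done, Closed}

States satisfying door → EX heat: {Paused, Cooking, Error, Done, Closed}.
States satisfying AG (door → EX heat): {Paused, Cooking, Error, Done, Closed}.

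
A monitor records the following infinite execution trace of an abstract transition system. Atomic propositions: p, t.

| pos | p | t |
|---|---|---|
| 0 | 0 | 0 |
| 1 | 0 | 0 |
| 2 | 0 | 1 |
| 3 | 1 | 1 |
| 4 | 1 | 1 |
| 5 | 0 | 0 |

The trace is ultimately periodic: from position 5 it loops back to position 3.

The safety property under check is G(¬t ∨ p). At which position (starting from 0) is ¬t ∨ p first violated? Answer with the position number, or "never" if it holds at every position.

2

Check ¬t ∨ p at each position in order: 0 ✓, 1 ✓.
At position 2 the labels are {t}, so ¬t ∨ p is false there. This is the first violation.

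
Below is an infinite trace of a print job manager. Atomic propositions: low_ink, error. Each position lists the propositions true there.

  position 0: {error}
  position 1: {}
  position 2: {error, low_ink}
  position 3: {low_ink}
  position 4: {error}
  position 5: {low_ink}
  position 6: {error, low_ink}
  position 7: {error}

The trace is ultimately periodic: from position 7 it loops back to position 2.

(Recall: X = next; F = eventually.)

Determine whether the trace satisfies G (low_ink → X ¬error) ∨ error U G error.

low_ink → X ¬error must hold at every position from 0 onward. It fails at position 3, so G (low_ink → X ¬error) is false.
Positions where low_ink holds: 2, 3, 5, 6.
Check X ¬error at each: 2→ok, 3→fails, 5→fails, 6→fails.
Walking from position 0: at position 1, G error has not yet held and error fails, so error U G error is false.
At position 0: G (low_ink → X ¬error) is false; error U G error is false; so G (low_ink → X ¬error) ∨ error U G error is false.

Violated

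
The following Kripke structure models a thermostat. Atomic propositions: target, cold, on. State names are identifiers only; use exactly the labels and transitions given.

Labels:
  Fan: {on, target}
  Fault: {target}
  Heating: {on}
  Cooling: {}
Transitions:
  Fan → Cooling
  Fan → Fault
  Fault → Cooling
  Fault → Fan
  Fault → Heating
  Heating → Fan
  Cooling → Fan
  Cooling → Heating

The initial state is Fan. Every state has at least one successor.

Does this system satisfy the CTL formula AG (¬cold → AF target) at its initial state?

States satisfying ¬cold → AF target: {Fan, Fault, Heating, Cooling}.
States satisfying AG (¬cold → AF target): {Fan, Fault, Heating, Cooling}.
Every state reachable from Fan satisfies ¬cold → AF target.
Fan ∈ Sat(AG (¬cold → AF target)).

Yes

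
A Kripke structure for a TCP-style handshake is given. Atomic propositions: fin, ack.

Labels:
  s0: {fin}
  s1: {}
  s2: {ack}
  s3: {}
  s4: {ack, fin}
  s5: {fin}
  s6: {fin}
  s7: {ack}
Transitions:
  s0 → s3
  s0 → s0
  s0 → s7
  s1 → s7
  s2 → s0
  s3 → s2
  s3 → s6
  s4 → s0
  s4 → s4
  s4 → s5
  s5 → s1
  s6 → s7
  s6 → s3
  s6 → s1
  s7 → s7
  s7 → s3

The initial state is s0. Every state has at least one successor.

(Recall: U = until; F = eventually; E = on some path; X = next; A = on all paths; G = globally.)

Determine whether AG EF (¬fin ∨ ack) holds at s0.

States satisfying EF (¬fin ∨ ack): {s0, s1, s2, s3, s4, s5, s6, s7}.
States satisfying AG EF (¬fin ∨ ack): {s0, s1, s2, s3, s4, s5, s6, s7}.
Every state reachable from s0 satisfies EF (¬fin ∨ ack).
s0 ∈ Sat(AG EF (¬fin ∨ ack)).

Satisfied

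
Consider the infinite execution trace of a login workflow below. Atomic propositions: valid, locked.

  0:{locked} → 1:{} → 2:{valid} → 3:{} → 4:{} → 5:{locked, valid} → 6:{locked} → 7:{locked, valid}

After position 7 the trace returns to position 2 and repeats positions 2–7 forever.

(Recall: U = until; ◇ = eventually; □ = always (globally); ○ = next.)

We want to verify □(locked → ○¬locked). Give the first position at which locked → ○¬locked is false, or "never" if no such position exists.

Check locked → ○¬locked at each position in order: 0 ✓, 1 ✓, 2 ✓, 3 ✓, 4 ✓.
At position 5 the labels are {locked, valid} and the next position 6 has {locked}, so locked → ○¬locked is false there. This is the first violation.

5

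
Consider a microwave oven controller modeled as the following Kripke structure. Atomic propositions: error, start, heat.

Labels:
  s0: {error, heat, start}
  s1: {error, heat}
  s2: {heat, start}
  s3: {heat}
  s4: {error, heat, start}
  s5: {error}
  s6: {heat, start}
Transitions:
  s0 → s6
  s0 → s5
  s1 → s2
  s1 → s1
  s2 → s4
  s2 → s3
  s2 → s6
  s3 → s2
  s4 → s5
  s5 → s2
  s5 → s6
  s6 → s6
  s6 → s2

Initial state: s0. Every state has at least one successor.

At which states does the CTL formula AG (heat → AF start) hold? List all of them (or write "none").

States satisfying heat → AF start: {s0, s2, s3, s4, s5, s6}.
States satisfying AG (heat → AF start): {s0, s2, s3, s4, s5, s6}.

{s0, s2, s3, s4, s5, s6}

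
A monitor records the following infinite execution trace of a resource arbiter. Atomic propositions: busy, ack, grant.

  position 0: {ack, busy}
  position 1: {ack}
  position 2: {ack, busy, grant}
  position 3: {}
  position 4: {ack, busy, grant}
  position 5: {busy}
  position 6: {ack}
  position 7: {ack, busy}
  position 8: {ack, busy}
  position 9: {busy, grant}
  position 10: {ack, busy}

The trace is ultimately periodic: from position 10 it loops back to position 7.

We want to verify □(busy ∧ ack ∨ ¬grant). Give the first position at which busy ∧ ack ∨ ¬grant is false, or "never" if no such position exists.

Check busy ∧ ack ∨ ¬grant at each position in order: 0 ✓, 1 ✓, 2 ✓, 3 ✓, 4 ✓, 5 ✓, 6 ✓, 7 ✓, 8 ✓.
At position 9 the labels are {busy, grant}, so busy ∧ ack ∨ ¬grant is false there. This is the first violation.

9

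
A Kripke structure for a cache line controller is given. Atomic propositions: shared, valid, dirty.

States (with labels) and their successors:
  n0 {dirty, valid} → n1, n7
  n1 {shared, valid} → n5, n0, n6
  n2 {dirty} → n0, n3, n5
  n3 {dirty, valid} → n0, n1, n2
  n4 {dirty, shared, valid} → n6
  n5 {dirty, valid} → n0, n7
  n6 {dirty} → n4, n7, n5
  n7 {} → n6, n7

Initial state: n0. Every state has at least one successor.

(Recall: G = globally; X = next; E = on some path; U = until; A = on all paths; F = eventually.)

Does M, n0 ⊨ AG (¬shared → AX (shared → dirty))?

States satisfying ¬shared → AX (shared → dirty): {n1, n2, n4, n5, n6, n7}.
States satisfying AG (¬shared → AX (shared → dirty)): ∅.
n0 is reachable from n0 and violates ¬shared → AX (shared → dirty), so AG fails at n0.
n0 ∉ Sat(AG (¬shared → AX (shared → dirty))).

Does not hold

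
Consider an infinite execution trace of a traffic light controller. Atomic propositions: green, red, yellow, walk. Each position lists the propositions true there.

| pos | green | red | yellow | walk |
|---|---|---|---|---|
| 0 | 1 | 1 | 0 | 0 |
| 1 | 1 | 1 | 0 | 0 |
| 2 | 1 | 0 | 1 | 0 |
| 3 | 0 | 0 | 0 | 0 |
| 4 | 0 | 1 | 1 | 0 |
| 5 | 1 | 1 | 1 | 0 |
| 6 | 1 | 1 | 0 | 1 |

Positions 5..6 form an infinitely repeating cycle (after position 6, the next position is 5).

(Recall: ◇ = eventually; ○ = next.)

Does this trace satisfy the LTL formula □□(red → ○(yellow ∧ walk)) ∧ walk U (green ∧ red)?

□(red → ○(yellow ∧ walk)) must hold at every position from 0 onward. It fails at position 0, so □□(red → ○(yellow ∧ walk)) is false.
Walking from position 0: green ∧ red first holds at position 0, and walk holds at every earlier position along the way, so walk U (green ∧ red) holds.
At position 0: □□(red → ○(yellow ∧ walk)) is false; walk U (green ∧ red) is true; so □□(red → ○(yellow ∧ walk)) ∧ walk U (green ∧ red) is false.

Does not hold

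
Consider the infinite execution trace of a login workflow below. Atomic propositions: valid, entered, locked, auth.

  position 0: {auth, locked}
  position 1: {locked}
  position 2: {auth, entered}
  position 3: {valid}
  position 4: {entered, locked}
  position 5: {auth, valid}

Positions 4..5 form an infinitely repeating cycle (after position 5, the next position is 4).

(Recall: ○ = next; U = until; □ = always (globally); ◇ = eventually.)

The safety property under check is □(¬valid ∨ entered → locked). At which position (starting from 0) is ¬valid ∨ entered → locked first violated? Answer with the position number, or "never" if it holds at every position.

Check ¬valid ∨ entered → locked at each position in order: 0 ✓, 1 ✓.
At position 2 the labels are {auth, entered}, so ¬valid ∨ entered → locked is false there. This is the first violation.

2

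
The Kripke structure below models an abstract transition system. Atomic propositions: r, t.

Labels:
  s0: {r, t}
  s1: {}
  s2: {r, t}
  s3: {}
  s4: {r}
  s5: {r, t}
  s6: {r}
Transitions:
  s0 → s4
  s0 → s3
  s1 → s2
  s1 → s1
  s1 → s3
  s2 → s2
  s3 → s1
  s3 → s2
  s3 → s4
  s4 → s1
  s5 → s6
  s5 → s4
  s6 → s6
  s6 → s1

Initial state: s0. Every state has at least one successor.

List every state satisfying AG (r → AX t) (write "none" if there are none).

{s2}

States satisfying r → AX t: {s1, s2, s3}.
States satisfying AG (r → AX t): {s2}.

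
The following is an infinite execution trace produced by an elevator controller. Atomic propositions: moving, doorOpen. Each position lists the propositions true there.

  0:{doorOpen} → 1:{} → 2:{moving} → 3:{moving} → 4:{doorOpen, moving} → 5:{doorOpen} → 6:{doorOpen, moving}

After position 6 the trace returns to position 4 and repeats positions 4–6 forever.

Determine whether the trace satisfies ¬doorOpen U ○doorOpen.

Violated

Walking from position 0: at position 0, ○doorOpen has not yet held and ¬doorOpen fails, so ¬doorOpen U ○doorOpen is false.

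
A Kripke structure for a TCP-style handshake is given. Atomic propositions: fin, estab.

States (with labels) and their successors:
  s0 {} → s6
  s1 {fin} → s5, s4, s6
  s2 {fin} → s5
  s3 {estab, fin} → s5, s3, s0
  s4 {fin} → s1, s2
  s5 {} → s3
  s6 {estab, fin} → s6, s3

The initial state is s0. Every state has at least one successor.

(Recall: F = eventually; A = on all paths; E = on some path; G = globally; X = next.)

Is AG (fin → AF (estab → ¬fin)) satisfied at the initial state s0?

States satisfying fin → AF (estab → ¬fin): {s0, s1, s2, s4, s5}.
States satisfying AG (fin → AF (estab → ¬fin)): ∅.
s3 is reachable from s0 and violates fin → AF (estab → ¬fin), so AG fails at s0.
s0 ∉ Sat(AG (fin → AF (estab → ¬fin))).

No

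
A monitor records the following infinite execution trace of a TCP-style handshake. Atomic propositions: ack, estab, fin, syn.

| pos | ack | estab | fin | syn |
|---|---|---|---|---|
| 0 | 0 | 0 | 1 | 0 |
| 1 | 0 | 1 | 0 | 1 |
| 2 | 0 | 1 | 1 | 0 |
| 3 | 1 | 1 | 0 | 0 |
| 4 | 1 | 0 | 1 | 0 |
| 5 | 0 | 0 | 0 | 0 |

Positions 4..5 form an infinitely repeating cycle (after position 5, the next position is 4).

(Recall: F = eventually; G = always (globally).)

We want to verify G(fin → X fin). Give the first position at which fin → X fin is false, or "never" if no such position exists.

0

At position 0 the labels are {fin} and the next position 1 has {estab, syn}, so fin → X fin is false there. This is the first violation.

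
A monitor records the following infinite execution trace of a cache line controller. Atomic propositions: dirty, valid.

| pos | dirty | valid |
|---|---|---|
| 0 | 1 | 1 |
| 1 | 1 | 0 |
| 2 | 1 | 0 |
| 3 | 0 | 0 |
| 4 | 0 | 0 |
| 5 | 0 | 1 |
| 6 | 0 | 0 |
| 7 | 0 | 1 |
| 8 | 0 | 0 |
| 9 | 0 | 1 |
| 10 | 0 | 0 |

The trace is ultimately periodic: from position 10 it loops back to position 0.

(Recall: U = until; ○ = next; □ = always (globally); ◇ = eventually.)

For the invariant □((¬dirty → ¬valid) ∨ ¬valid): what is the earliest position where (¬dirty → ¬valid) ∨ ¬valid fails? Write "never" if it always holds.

5

Check (¬dirty → ¬valid) ∨ ¬valid at each position in order: 0 ✓, 1 ✓, 2 ✓, 3 ✓, 4 ✓.
At position 5 the labels are {valid}, so (¬dirty → ¬valid) ∨ ¬valid is false there. This is the first violation.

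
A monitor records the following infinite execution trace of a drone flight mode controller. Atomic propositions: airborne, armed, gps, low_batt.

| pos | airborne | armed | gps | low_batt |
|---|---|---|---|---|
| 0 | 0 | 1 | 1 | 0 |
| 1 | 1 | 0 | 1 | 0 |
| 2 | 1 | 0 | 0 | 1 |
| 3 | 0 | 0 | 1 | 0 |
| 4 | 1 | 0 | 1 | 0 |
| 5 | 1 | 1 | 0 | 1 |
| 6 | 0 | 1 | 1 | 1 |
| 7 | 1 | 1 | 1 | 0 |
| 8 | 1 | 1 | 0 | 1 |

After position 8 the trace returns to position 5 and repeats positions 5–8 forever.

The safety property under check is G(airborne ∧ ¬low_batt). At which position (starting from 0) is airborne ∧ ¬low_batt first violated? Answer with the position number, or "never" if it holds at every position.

At position 0 the labels are {armed, gps}, so airborne ∧ ¬low_batt is false there. This is the first violation.

0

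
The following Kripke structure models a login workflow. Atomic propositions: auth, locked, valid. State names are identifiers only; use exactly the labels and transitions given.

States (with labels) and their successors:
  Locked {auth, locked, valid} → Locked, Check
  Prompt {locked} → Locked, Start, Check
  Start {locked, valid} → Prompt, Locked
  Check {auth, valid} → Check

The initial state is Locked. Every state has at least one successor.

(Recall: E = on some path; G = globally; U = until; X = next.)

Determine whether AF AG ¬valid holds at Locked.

States satisfying AG ¬valid: ∅.
States satisfying AF AG ¬valid: ∅.
There is a path from Locked along which AG ¬valid never holds.
Locked ∉ Sat(AF AG ¬valid).

Does not hold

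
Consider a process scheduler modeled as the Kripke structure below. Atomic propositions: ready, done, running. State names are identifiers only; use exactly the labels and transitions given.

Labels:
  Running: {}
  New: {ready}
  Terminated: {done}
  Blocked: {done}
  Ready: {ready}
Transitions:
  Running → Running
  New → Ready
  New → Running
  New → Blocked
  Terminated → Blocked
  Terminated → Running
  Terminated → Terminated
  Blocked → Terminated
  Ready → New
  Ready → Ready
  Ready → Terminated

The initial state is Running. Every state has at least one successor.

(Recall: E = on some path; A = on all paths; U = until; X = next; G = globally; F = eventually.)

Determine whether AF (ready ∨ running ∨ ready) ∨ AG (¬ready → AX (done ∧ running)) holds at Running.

States satisfying ready ∨ running ∨ ready: {New, Ready}.
States satisfying AF (ready ∨ running ∨ ready): {New, Ready}.
States satisfying ¬ready → AX (done ∧ running): {New, Ready}.
States satisfying AG (¬ready → AX (done ∧ running)): ∅.
States satisfying AF (ready ∨ running ∨ ready) ∨ AG (¬ready → AX (done ∧ running)): {New, Ready}.
Running ∉ Sat(AF (ready ∨ running ∨ ready) ∨ AG (¬ready → AX (done ∧ running))).

Violated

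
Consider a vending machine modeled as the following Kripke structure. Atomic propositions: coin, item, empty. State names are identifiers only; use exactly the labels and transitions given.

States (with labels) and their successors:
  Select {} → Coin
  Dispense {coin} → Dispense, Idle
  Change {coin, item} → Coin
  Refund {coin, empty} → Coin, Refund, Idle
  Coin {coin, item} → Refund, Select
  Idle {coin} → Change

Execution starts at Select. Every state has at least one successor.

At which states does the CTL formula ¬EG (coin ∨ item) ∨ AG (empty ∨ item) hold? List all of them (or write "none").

{Select}

States satisfying coin ∨ item: {Dispense, Change, Refund, Coin, Idle}.
States satisfying EG (coin ∨ item): {Dispense, Change, Refund, Coin, Idle}.
States satisfying ¬EG (coin ∨ item): {Select}.
States satisfying empty ∨ item: {Change, Refund, Coin}.
States satisfying AG (empty ∨ item): ∅.
States satisfying ¬EG (coin ∨ item) ∨ AG (empty ∨ item): {Select}.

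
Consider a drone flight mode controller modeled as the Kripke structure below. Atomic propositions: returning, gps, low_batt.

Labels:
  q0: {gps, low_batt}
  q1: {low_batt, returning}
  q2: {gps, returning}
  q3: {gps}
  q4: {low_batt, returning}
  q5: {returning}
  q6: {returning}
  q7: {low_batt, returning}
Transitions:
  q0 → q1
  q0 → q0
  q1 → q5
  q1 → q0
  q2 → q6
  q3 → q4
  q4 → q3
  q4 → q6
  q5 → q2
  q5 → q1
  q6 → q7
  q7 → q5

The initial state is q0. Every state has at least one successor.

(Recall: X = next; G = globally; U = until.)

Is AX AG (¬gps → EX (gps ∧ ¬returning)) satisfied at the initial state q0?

No

States satisfying AG (¬gps → EX (gps ∧ ¬returning)): ∅.
States satisfying AX AG (¬gps → EX (gps ∧ ¬returning)): ∅.
q0 ∉ Sat(AX AG (¬gps → EX (gps ∧ ¬returning))).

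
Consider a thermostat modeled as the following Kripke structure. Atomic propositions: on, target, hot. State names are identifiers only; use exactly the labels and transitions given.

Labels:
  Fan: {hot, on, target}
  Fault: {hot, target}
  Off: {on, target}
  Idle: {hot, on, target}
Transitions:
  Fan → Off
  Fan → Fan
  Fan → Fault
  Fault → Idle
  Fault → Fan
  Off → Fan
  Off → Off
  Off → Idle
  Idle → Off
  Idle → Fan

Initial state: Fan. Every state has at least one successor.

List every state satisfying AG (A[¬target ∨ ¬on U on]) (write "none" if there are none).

States satisfying A[¬target ∨ ¬on U on]: {Fan, Fault, Off, Idle}.
States satisfying AG (A[¬target ∨ ¬on U on]): {Fan, Fault, Off, Idle}.

{Fan, Fault, Off, Idle}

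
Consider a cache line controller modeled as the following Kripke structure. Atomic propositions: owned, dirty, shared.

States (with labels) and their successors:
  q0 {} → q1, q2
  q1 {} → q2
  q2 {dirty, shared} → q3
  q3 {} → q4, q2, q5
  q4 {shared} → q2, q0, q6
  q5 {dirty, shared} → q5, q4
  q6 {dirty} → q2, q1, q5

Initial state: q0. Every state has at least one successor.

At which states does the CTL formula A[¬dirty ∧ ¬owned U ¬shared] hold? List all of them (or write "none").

{q0, q1, q3, q6}

States satisfying ¬dirty ∧ ¬owned: {q0, q1, q3, q4}.
States satisfying ¬shared: {q0, q1, q3, q6}.
States satisfying A[¬dirty ∧ ¬owned U ¬shared]: {q0, q1, q3, q6}.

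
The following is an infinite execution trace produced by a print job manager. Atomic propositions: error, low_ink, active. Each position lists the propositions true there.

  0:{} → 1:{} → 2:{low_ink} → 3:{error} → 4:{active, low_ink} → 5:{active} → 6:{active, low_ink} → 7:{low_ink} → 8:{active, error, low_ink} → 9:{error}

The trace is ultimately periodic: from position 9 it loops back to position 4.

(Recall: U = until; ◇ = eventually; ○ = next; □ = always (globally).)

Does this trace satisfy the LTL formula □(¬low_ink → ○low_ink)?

No

¬low_ink → ○low_ink must hold at every position from 0 onward. It fails at position 0, so □(¬low_ink → ○low_ink) is false.
Positions where ¬low_ink holds: 0, 1, 3, 5, 9.
Check ○low_ink at each: 0→fails, 1→ok, 3→ok, 5→ok, 9→ok.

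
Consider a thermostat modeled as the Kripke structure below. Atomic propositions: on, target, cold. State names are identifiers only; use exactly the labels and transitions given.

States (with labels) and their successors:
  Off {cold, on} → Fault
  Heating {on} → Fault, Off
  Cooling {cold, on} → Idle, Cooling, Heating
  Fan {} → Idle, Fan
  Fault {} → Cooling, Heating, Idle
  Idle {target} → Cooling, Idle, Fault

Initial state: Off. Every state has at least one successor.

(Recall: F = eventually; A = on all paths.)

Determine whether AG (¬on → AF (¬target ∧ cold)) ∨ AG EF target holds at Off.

States satisfying ¬on → AF (¬target ∧ cold): {Off, Heating, Cooling}.
States satisfying AG (¬on → AF (¬target ∧ cold)): ∅.
States satisfying EF target: {Off, Heating, Cooling, Fan, Fault, Idle}.
States satisfying AG EF target: {Off, Heating, Cooling, Fan, Fault, Idle}.
States satisfying AG (¬on → AF (¬target ∧ cold)) ∨ AG EF target: {Off, Heating, Cooling, Fan, Fault, Idle}.
Off ∈ Sat(AG (¬on → AF (¬target ∧ cold)) ∨ AG EF target).

Satisfied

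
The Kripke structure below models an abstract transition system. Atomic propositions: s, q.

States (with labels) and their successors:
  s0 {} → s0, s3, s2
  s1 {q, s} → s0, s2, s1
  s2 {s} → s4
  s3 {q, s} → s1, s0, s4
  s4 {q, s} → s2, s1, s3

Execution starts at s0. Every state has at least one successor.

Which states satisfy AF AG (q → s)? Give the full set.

{s0, s1, s2, s3, s4}

States satisfying AG (q → s): {s0, s1, s2, s3, s4}.
States satisfying AF AG (q → s): {s0, s1, s2, s3, s4}.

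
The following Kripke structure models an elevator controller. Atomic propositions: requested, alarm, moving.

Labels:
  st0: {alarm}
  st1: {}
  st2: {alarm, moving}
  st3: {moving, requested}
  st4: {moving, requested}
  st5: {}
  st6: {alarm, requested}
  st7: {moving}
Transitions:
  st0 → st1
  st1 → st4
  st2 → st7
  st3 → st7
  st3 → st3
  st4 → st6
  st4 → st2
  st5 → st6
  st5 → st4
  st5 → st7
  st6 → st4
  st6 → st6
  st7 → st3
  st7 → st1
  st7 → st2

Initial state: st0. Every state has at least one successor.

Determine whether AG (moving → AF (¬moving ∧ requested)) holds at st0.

Does not hold

States satisfying moving → AF (¬moving ∧ requested): {st0, st1, st5, st6}.
States satisfying AG (moving → AF (¬moving ∧ requested)): ∅.
st2 is reachable from st0 and violates moving → AF (¬moving ∧ requested), so AG fails at st0.
st0 ∉ Sat(AG (moving → AF (¬moving ∧ requested))).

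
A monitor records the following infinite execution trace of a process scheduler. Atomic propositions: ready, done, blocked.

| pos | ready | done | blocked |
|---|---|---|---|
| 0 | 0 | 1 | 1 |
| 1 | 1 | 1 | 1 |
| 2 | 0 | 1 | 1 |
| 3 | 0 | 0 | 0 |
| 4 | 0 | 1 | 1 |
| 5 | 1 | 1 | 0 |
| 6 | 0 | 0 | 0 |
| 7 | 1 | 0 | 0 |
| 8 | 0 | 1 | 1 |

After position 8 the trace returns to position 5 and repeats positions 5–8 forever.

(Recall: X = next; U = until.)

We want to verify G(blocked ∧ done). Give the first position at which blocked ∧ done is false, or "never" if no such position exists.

3

Check blocked ∧ done at each position in order: 0 ✓, 1 ✓, 2 ✓.
At position 3 the labels are {}, so blocked ∧ done is false there. This is the first violation.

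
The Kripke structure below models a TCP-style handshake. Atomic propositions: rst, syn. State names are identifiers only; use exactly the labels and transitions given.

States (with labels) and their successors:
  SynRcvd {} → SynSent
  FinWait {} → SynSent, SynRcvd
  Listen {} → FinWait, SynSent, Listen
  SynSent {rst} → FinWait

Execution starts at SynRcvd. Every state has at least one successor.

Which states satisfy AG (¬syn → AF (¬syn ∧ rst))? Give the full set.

States satisfying ¬syn → AF (¬syn ∧ rst): {SynRcvd, FinWait, SynSent}.
States satisfying AG (¬syn → AF (¬syn ∧ rst)): {SynRcvd, FinWait, SynSent}.

{SynRcvd, FinWait, SynSent}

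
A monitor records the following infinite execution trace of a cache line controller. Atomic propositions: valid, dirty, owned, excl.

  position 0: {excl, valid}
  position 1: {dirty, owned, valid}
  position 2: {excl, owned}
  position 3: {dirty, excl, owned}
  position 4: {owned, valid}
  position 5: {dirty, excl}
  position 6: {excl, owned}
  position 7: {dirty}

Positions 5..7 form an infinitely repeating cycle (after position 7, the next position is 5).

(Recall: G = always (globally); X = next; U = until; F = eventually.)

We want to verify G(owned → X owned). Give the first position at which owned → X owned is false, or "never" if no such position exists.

4

Check owned → X owned at each position in order: 0 ✓, 1 ✓, 2 ✓, 3 ✓.
At position 4 the labels are {owned, valid} and the next position 5 has {dirty, excl}, so owned → X owned is false there. This is the first violation.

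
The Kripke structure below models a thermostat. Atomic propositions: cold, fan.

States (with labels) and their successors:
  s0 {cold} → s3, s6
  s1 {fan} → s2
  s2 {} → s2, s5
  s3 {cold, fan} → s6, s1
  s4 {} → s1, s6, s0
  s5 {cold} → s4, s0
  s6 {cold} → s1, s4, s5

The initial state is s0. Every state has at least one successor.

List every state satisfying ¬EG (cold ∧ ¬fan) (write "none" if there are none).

States satisfying cold ∧ ¬fan: {s0, s5, s6}.
States satisfying EG (cold ∧ ¬fan): {s0, s5, s6}.
States satisfying ¬EG (cold ∧ ¬fan): {s1, s2, s3, s4}.

{s1, s2, s3, s4}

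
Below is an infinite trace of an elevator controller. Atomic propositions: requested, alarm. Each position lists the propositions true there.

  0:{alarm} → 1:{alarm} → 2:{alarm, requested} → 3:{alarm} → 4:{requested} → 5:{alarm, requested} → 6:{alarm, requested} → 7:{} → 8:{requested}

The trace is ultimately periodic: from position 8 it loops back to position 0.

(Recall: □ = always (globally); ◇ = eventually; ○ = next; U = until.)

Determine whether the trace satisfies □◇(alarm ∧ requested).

Holds

◇(alarm ∧ requested) holds at every position 0..8, and those are all positions ever visited, so □◇(alarm ∧ requested) holds.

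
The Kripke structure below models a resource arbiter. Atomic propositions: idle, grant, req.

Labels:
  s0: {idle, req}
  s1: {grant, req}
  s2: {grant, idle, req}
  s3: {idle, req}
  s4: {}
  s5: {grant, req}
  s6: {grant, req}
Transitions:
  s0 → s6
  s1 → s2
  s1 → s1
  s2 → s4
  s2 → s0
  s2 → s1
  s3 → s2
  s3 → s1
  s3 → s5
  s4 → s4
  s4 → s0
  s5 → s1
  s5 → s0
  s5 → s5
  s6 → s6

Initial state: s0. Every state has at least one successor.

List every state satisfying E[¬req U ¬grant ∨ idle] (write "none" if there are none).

{s0, s2, s3, s4}

States satisfying ¬req: {s4}.
States satisfying ¬grant ∨ idle: {s0, s2, s3, s4}.
States satisfying E[¬req U ¬grant ∨ idle]: {s0, s2, s3, s4}.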